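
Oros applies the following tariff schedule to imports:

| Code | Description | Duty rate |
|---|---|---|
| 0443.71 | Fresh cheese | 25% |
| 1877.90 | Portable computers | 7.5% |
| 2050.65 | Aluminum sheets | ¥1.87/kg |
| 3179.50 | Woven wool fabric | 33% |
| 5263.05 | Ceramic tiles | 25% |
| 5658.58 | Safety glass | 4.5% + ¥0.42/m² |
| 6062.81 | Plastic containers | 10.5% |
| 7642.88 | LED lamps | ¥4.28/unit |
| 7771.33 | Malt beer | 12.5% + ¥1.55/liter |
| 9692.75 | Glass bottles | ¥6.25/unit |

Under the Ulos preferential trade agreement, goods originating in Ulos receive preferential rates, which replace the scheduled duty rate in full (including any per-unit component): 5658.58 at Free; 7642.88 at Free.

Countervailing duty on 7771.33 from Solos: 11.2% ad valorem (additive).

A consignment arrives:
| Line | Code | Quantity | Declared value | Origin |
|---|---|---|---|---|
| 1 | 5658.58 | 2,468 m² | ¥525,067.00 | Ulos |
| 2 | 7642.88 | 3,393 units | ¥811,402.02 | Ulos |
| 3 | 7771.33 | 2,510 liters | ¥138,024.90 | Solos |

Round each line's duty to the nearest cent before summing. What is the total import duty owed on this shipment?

Line 1 (5658.58, Ulos, 2,468 m², ¥525,067.00):
Base rate for 5658.58 is 4.5% + ¥0.42/m².
Origin Ulos qualifies under the Oros–Ulos agreement and 5658.58 is covered: preferential rate Free applies instead.
Duty = ¥525,067.00 × 0% = ¥0.00.
Line 2 (7642.88, Ulos, 3,393 units, ¥811,402.02):
Base rate for 7642.88 is ¥4.28/unit.
Origin Ulos qualifies under the Oros–Ulos agreement and 7642.88 is covered: preferential rate Free applies instead.
Duty = ¥811,402.02 × 0% = ¥0.00.
Line 3 (7771.33, Solos, 2,510 liters, ¥138,024.90):
Base rate for 7771.33 is 12.5% + ¥1.55/liter.
Additional duty on 7771.33 from Solos: +11.2%. Applied ad valorem rate: 12.5% + 11.2% = 23.7%.
Duty = ¥138,024.90 × 23.7% + 2,510 × ¥1.55 = ¥36,602.40.
Total = ¥0.00 + ¥0.00 + ¥36,602.40 = ¥36,602.40.

¥36,602.40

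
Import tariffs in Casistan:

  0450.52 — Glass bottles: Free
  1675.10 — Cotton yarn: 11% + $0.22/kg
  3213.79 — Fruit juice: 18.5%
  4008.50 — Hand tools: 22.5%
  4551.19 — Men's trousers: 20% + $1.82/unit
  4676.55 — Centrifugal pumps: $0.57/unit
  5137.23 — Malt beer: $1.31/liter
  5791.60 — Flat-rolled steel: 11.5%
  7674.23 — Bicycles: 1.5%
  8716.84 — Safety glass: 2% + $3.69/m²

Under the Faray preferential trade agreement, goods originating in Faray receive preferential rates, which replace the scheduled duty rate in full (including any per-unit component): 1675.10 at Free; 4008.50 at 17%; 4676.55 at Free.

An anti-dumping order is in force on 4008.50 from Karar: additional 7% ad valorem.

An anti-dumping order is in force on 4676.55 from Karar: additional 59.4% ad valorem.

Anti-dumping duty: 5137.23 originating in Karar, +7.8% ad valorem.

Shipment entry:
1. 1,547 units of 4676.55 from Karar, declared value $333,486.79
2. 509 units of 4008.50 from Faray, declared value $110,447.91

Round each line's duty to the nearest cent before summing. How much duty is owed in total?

$217,749.08

Line 1 (4676.55, Karar, 1,547 units, $333,486.79):
Base rate for 4676.55 is $0.57/unit.
4676.55 has an FTA preferential rate, but origin Karar is not Faray; base rate stands.
Additional duty on 4676.55 from Karar: +59.4% ad valorem. Applied ad valorem rate = 59.4%.
Duty = $333,486.79 × 59.4% + 1,547 × $0.57 = $198,972.94.
Line 2 (4008.50, Faray, 509 units, $110,447.91):
Base rate for 4008.50 is 22.5%.
Origin Faray qualifies under the Casistan–Faray agreement and 4008.50 is covered: preferential rate 17% applies instead.
The additional-duty order on 4008.50 targets Karar, not Faray; it does not apply.
Duty = $110,447.91 × 17% = $18,776.14.
Total = $198,972.94 + $18,776.14 = $217,749.08.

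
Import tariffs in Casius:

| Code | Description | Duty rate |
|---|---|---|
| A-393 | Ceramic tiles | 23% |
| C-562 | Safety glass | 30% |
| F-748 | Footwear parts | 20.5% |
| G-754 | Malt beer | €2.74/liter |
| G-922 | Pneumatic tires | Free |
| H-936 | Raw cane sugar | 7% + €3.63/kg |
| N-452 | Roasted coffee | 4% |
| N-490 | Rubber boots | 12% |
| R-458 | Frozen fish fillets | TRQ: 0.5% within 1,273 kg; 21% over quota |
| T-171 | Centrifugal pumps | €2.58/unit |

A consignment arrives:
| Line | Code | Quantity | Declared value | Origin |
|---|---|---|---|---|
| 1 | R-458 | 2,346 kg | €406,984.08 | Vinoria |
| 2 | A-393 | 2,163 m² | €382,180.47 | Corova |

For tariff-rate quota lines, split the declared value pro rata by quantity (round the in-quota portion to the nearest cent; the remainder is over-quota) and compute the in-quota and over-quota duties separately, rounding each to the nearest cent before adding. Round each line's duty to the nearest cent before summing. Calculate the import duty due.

Line 1 (R-458, Vinoria, 2,346 kg, €406,984.08):
Code R-458 is under a tariff-rate quota (threshold 1,273 kg). In-quota: 1,273 kg at 0.5%; over-quota: 1,073 kg at 21%.
Pro-rata value split: in-quota = €406,984.08 × 1,273/2,346 = €220,840.04; over-quota = €406,984.08 − €220,840.04 = €186,144.04.
In-quota duty = €220,840.04 × 0.5% = €1,104.20. Over-quota duty = €186,144.04 × 21% = €39,090.25.
Line duty = €1,104.20 + €39,090.25 = €40,194.45.
Line 2 (A-393, Corova, 2,163 m², €382,180.47):
Base rate for A-393 is 23%.
Duty = €382,180.47 × 23% = €87,901.51.
Total = €40,194.45 + €87,901.51 = €128,095.96.

€128,095.96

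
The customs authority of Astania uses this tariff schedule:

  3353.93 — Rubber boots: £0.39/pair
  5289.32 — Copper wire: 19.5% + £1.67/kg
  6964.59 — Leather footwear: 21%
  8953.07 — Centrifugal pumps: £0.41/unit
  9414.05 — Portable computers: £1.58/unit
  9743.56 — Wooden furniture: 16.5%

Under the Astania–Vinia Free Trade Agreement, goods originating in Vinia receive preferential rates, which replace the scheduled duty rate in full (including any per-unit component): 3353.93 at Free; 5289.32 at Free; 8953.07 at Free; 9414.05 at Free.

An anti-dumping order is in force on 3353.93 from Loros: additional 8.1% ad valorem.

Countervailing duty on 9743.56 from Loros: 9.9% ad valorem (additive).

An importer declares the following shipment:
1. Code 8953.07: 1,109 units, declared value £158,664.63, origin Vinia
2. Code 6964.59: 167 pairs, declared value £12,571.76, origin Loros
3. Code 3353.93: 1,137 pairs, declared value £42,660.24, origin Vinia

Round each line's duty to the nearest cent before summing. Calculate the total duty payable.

£2,640.07

Line 1 (8953.07, Vinia, 1,109 units, £158,664.63):
Base rate for 8953.07 is £0.41/unit.
Origin Vinia qualifies under the Astania–Vinia agreement and 8953.07 is covered: preferential rate Free applies instead.
Duty = £158,664.63 × 0% = £0.00.
Line 2 (6964.59, Loros, 167 pairs, £12,571.76):
Base rate for 6964.59 is 21%.
Duty = £12,571.76 × 21% = £2,640.07.
Line 3 (3353.93, Vinia, 1,137 pairs, £42,660.24):
Base rate for 3353.93 is £0.39/pair.
Origin Vinia qualifies under the Astania–Vinia agreement and 3353.93 is covered: preferential rate Free applies instead.
The additional-duty order on 3353.93 targets Loros, not Vinia; it does not apply.
Duty = £42,660.24 × 0% = £0.00.
Total = £0.00 + £2,640.07 + £0.00 = £2,640.07.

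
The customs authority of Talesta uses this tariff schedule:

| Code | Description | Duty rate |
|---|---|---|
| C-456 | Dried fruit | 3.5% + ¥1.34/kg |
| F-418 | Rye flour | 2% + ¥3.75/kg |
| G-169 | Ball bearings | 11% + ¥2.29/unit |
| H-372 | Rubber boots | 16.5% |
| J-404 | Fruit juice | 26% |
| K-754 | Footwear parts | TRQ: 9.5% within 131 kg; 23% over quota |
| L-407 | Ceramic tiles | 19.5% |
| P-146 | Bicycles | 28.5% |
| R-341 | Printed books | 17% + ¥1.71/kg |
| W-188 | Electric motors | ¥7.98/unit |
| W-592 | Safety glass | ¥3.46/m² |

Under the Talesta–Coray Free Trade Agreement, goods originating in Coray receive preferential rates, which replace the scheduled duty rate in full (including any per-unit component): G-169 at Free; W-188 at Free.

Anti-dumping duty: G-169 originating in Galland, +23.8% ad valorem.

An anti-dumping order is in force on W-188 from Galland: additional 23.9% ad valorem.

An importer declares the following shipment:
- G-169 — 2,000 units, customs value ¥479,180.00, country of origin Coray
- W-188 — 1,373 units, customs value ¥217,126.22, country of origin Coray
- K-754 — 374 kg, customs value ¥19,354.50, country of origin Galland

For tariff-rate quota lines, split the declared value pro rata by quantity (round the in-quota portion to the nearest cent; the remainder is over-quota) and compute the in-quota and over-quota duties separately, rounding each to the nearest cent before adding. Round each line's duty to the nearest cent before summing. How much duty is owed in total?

Line 1 (G-169, Coray, 2,000 units, ¥479,180.00):
Base rate for G-169 is 11% + ¥2.29/unit.
Origin Coray qualifies under the Talesta–Coray agreement and G-169 is covered: preferential rate Free applies instead.
The additional-duty order on G-169 targets Galland, not Coray; it does not apply.
Duty = ¥479,180.00 × 0% = ¥0.00.
Line 2 (W-188, Coray, 1,373 units, ¥217,126.22):
Base rate for W-188 is ¥7.98/unit.
Origin Coray qualifies under the Talesta–Coray agreement and W-188 is covered: preferential rate Free applies instead.
The additional-duty order on W-188 targets Galland, not Coray; it does not apply.
Duty = ¥217,126.22 × 0% = ¥0.00.
Line 3 (K-754, Galland, 374 kg, ¥19,354.50):
Code K-754 is under a tariff-rate quota (threshold 131 kg). In-quota: 131 kg at 9.5%; over-quota: 243 kg at 23%.
Pro-rata value split: in-quota = ¥19,354.50 × 131/374 = ¥6,779.25; over-quota = ¥19,354.50 − ¥6,779.25 = ¥12,575.25.
In-quota duty = ¥6,779.25 × 9.5% = ¥644.03. Over-quota duty = ¥12,575.25 × 23% = ¥2,892.31.
Line duty = ¥644.03 + ¥2,892.31 = ¥3,536.34.
Total = ¥0.00 + ¥0.00 + ¥3,536.34 = ¥3,536.34.

¥3,536.34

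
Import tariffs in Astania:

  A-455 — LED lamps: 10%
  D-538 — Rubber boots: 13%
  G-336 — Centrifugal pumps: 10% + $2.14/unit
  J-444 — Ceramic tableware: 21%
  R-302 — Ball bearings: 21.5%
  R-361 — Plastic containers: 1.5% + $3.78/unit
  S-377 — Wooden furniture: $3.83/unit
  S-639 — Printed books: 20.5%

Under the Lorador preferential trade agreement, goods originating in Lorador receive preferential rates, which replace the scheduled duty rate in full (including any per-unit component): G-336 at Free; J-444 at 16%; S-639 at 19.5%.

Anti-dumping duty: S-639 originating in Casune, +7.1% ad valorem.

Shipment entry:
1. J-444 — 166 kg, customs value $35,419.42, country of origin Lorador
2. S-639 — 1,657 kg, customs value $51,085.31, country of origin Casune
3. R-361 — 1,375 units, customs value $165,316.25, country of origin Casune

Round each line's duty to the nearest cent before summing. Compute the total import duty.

$27,443.90

Line 1 (J-444, Lorador, 166 kg, $35,419.42):
Base rate for J-444 is 21%.
Origin Lorador qualifies under the Astania–Lorador agreement and J-444 is covered: preferential rate 16% applies instead.
Duty = $35,419.42 × 16% = $5,667.11.
Line 2 (S-639, Casune, 1,657 kg, $51,085.31):
Base rate for S-639 is 20.5%.
S-639 has an FTA preferential rate, but origin Casune is not Lorador; base rate stands.
Additional duty on S-639 from Casune: +7.1%. Applied ad valorem rate: 20.5% + 7.1% = 27.6%.
Duty = $51,085.31 × 27.6% = $14,099.55.
Line 3 (R-361, Casune, 1,375 units, $165,316.25):
Base rate for R-361 is 1.5% + $3.78/unit.
Duty = $165,316.25 × 1.5% + 1,375 × $3.78 = $7,677.24.
Total = $5,667.11 + $14,099.55 + $7,677.24 = $27,443.90.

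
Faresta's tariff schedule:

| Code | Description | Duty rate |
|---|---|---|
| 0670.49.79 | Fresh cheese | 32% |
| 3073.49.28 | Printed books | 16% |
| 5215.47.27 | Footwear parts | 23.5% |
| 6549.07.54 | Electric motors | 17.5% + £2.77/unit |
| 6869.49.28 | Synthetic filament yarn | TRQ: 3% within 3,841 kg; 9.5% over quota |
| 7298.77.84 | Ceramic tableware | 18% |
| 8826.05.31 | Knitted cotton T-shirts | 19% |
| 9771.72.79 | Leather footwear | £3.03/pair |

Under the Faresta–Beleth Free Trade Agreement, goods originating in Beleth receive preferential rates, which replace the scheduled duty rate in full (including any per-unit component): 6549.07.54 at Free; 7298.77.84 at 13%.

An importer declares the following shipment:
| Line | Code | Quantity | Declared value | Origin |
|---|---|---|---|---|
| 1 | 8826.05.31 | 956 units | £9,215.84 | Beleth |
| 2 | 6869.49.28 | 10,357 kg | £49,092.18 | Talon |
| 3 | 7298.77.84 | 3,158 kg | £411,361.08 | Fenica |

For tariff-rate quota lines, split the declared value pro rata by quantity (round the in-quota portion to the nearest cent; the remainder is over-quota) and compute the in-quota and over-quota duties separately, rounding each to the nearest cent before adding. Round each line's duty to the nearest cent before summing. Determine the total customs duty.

£79,276.34

Line 1 (8826.05.31, Beleth, 956 units, £9,215.84):
Base rate for 8826.05.31 is 19%.
Origin Beleth is the FTA partner but 8826.05.31 is not on the preference list; base rate stands.
Duty = £9,215.84 × 19% = £1,751.01.
Line 2 (6869.49.28, Talon, 10,357 kg, £49,092.18):
Code 6869.49.28 is under a tariff-rate quota (threshold 3,841 kg). In-quota: 3,841 kg at 3%; over-quota: 6,516 kg at 9.5%.
Pro-rata value split: in-quota = £49,092.18 × 3,841/10,357 = £18,206.34; over-quota = £49,092.18 − £18,206.34 = £30,885.84.
In-quota duty = £18,206.34 × 3% = £546.19. Over-quota duty = £30,885.84 × 9.5% = £2,934.15.
Line duty = £546.19 + £2,934.15 = £3,480.34.
Line 3 (7298.77.84, Fenica, 3,158 kg, £411,361.08):
Base rate for 7298.77.84 is 18%.
7298.77.84 has an FTA preferential rate, but origin Fenica is not Beleth; base rate stands.
Duty = £411,361.08 × 18% = £74,044.99.
Total = £1,751.01 + £3,480.34 + £74,044.99 = £79,276.34.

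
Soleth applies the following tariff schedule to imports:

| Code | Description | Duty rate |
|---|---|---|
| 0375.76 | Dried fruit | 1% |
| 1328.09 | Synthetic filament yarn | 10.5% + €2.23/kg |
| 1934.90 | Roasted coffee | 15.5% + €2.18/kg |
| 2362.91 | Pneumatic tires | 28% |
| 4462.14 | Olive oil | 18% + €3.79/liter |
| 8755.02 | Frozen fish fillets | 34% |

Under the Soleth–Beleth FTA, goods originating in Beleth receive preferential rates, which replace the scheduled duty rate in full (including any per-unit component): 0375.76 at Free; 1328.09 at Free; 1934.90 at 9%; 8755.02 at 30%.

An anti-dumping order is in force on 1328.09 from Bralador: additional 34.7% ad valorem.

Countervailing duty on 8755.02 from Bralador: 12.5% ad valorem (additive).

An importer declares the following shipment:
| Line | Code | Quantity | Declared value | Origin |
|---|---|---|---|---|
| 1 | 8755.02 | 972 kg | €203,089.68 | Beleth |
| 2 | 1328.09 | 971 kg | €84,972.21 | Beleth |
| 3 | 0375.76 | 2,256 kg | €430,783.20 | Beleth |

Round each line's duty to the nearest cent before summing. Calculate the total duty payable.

€60,926.90

Line 1 (8755.02, Beleth, 972 kg, €203,089.68):
Base rate for 8755.02 is 34%.
Origin Beleth qualifies under the Soleth–Beleth agreement and 8755.02 is covered: preferential rate 30% applies instead.
The additional-duty order on 8755.02 targets Bralador, not Beleth; it does not apply.
Duty = €203,089.68 × 30% = €60,926.90.
Line 2 (1328.09, Beleth, 971 kg, €84,972.21):
Base rate for 1328.09 is 10.5% + €2.23/kg.
Origin Beleth qualifies under the Soleth–Beleth agreement and 1328.09 is covered: preferential rate Free applies instead.
The additional-duty order on 1328.09 targets Bralador, not Beleth; it does not apply.
Duty = €84,972.21 × 0% = €0.00.
Line 3 (0375.76, Beleth, 2,256 kg, €430,783.20):
Base rate for 0375.76 is 1%.
Origin Beleth qualifies under the Soleth–Beleth agreement and 0375.76 is covered: preferential rate Free applies instead.
Duty = €430,783.20 × 0% = €0.00.
Total = €60,926.90 + €0.00 + €0.00 = €60,926.90.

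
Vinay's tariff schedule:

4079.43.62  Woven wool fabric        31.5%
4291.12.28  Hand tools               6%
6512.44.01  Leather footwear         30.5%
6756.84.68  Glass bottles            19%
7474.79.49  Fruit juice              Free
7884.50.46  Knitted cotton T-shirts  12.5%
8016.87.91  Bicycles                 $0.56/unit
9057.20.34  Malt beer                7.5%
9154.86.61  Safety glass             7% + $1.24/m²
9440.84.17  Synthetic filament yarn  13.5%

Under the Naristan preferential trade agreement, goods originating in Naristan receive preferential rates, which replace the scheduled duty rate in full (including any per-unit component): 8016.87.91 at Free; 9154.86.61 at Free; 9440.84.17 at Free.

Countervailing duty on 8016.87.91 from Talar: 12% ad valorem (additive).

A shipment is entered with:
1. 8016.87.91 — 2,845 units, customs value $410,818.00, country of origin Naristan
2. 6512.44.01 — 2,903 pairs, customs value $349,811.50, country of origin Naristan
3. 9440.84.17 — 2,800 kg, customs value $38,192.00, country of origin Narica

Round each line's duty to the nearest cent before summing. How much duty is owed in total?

$111,848.43

Line 1 (8016.87.91, Naristan, 2,845 units, $410,818.00):
Base rate for 8016.87.91 is $0.56/unit.
Origin Naristan qualifies under the Vinay–Naristan agreement and 8016.87.91 is covered: preferential rate Free applies instead.
The additional-duty order on 8016.87.91 targets Talar, not Naristan; it does not apply.
Duty = $410,818.00 × 0% = $0.00.
Line 2 (6512.44.01, Naristan, 2,903 pairs, $349,811.50):
Base rate for 6512.44.01 is 30.5%.
Origin Naristan is the FTA partner but 6512.44.01 is not on the preference list; base rate stands.
Duty = $349,811.50 × 30.5% = $106,692.51.
Line 3 (9440.84.17, Narica, 2,800 kg, $38,192.00):
Base rate for 9440.84.17 is 13.5%.
9440.84.17 has an FTA preferential rate, but origin Narica is not Naristan; base rate stands.
Duty = $38,192.00 × 13.5% = $5,155.92.
Total = $0.00 + $106,692.51 + $5,155.92 = $111,848.43.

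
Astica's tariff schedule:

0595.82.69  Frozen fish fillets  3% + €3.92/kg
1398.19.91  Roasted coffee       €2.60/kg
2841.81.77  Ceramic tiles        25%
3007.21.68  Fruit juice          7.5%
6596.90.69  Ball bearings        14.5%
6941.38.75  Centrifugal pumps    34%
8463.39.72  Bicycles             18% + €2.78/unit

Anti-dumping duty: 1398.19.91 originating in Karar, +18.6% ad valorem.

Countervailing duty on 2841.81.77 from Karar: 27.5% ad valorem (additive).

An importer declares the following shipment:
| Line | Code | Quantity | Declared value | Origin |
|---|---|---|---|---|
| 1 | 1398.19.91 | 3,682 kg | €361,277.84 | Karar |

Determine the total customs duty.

€76,770.88

Line 1 (1398.19.91, Karar, 3,682 kg, €361,277.84):
Base rate for 1398.19.91 is €2.60/kg.
Additional duty on 1398.19.91 from Karar: +18.6% ad valorem. Applied ad valorem rate = 18.6%.
Duty = €361,277.84 × 18.6% + 3,682 × €2.60 = €76,770.88.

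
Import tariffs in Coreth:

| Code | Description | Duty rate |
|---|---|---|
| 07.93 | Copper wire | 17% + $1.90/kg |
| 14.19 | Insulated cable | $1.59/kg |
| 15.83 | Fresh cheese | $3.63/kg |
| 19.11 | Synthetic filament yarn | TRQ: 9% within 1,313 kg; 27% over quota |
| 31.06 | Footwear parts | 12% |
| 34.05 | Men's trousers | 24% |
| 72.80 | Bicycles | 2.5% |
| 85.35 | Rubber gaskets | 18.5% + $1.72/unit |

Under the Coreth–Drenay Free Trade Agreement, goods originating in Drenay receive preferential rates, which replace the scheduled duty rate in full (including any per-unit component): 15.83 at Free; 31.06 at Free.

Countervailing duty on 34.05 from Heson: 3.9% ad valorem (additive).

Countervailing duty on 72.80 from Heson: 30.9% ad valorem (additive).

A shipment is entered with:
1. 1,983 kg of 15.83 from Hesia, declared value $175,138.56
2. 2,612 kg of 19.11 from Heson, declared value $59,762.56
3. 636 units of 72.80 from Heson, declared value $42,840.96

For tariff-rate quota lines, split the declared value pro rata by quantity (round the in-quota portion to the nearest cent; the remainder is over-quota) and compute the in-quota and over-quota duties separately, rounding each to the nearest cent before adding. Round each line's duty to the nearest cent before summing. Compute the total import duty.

$32,235.60

Line 1 (15.83, Hesia, 1,983 kg, $175,138.56):
Base rate for 15.83 is $3.63/kg.
15.83 has an FTA preferential rate, but origin Hesia is not Drenay; base rate stands.
Duty = 1,983 × $3.63 = $7,198.29.
Line 2 (19.11, Heson, 2,612 kg, $59,762.56):
Code 19.11 is under a tariff-rate quota (threshold 1,313 kg). In-quota: 1,313 kg at 9%; over-quota: 1,299 kg at 27%.
Pro-rata value split: in-quota = $59,762.56 × 1,313/2,612 = $30,041.44; over-quota = $59,762.56 − $30,041.44 = $29,721.12.
In-quota duty = $30,041.44 × 9% = $2,703.73. Over-quota duty = $29,721.12 × 27% = $8,024.70.
Line duty = $2,703.73 + $8,024.70 = $10,728.43.
Line 3 (72.80, Heson, 636 units, $42,840.96):
Base rate for 72.80 is 2.5%.
Additional duty on 72.80 from Heson: +30.9%. Applied ad valorem rate: 2.5% + 30.9% = 33.4%.
Duty = $42,840.96 × 33.4% = $14,308.88.
Total = $7,198.29 + $10,728.43 + $14,308.88 = $32,235.60.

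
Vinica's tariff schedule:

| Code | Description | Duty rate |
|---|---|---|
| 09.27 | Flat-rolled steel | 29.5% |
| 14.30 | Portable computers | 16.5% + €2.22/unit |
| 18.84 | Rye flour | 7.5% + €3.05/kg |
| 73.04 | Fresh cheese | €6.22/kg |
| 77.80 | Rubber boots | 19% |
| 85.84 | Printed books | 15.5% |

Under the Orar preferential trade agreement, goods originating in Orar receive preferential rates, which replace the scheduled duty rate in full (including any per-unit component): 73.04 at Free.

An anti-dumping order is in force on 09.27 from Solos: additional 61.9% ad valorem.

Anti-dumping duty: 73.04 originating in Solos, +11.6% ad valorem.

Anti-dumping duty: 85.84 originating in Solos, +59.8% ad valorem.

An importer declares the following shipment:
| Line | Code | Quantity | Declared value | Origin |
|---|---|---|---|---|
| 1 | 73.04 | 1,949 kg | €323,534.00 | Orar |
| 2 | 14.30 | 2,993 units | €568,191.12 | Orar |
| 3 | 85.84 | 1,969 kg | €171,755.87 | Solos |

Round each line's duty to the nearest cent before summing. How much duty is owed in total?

€229,728.16

Line 1 (73.04, Orar, 1,949 kg, €323,534.00):
Base rate for 73.04 is €6.22/kg.
Origin Orar qualifies under the Vinica–Orar agreement and 73.04 is covered: preferential rate Free applies instead.
The additional-duty order on 73.04 targets Solos, not Orar; it does not apply.
Duty = €323,534.00 × 0% = €0.00.
Line 2 (14.30, Orar, 2,993 units, €568,191.12):
Base rate for 14.30 is 16.5% + €2.22/unit.
Origin Orar is the FTA partner but 14.30 is not on the preference list; base rate stands.
Duty = €568,191.12 × 16.5% + 2,993 × €2.22 = €100,395.99.
Line 3 (85.84, Solos, 1,969 kg, €171,755.87):
Base rate for 85.84 is 15.5%.
Additional duty on 85.84 from Solos: +59.8%. Applied ad valorem rate: 15.5% + 59.8% = 75.3%.
Duty = €171,755.87 × 75.3% = €129,332.17.
Total = €0.00 + €100,395.99 + €129,332.17 = €229,728.16.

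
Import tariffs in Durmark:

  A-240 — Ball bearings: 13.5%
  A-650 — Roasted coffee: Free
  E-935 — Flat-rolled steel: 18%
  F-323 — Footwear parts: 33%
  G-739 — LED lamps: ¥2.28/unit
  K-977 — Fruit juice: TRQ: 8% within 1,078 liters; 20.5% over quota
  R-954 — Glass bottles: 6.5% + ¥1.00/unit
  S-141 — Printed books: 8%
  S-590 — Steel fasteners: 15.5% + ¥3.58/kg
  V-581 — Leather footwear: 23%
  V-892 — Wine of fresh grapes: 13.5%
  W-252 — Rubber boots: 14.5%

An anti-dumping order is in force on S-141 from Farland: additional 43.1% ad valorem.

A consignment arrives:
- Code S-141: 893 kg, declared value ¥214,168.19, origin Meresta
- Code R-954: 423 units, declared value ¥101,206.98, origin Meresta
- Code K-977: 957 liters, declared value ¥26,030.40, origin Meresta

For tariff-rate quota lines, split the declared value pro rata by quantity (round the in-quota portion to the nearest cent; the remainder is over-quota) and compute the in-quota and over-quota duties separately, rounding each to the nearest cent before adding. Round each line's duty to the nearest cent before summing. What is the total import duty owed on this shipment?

¥26,217.34

Line 1 (S-141, Meresta, 893 kg, ¥214,168.19):
Base rate for S-141 is 8%.
The additional-duty order on S-141 targets Farland, not Meresta; it does not apply.
Duty = ¥214,168.19 × 8% = ¥17,133.46.
Line 2 (R-954, Meresta, 423 units, ¥101,206.98):
Base rate for R-954 is 6.5% + ¥1.00/unit.
Duty = ¥101,206.98 × 6.5% + 423 × ¥1.00 = ¥7,001.45.
Line 3 (K-977, Meresta, 957 liters, ¥26,030.40):
Code K-977 is under a tariff-rate quota (threshold 1,078 liters). Quantity 957 liters is within the quota, so the in-quota rate 8% applies to the full value.
Duty = ¥26,030.40 × 8% = ¥2,082.43.
Total = ¥17,133.46 + ¥7,001.45 + ¥2,082.43 = ¥26,217.34.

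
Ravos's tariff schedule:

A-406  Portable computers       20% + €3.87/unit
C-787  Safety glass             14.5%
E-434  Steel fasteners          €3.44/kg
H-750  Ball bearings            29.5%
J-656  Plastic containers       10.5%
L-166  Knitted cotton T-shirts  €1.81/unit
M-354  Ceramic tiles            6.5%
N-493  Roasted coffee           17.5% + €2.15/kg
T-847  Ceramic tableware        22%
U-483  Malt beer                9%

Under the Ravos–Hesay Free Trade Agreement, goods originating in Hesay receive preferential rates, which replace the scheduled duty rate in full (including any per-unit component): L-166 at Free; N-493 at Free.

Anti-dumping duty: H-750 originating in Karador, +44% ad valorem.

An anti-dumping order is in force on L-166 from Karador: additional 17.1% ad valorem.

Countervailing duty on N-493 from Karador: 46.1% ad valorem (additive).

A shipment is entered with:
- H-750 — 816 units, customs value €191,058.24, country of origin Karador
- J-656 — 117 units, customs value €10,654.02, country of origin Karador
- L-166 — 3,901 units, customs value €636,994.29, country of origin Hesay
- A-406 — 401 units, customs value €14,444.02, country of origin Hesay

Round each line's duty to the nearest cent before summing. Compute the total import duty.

Line 1 (H-750, Karador, 816 units, €191,058.24):
Base rate for H-750 is 29.5%.
Additional duty on H-750 from Karador: +44%. Applied ad valorem rate: 29.5% + 44% = 73.5%.
Duty = €191,058.24 × 73.5% = €140,427.81.
Line 2 (J-656, Karador, 117 units, €10,654.02):
Base rate for J-656 is 10.5%.
Duty = €10,654.02 × 10.5% = €1,118.67.
Line 3 (L-166, Hesay, 3,901 units, €636,994.29):
Base rate for L-166 is €1.81/unit.
Origin Hesay qualifies under the Ravos–Hesay agreement and L-166 is covered: preferential rate Free applies instead.
The additional-duty order on L-166 targets Karador, not Hesay; it does not apply.
Duty = €636,994.29 × 0% = €0.00.
Line 4 (A-406, Hesay, 401 units, €14,444.02):
Base rate for A-406 is 20% + €3.87/unit.
Origin Hesay is the FTA partner but A-406 is not on the preference list; base rate stands.
Duty = €14,444.02 × 20% + 401 × €3.87 = €4,440.67.
Total = €140,427.81 + €1,118.67 + €0.00 + €4,440.67 = €145,987.15.

€145,987.15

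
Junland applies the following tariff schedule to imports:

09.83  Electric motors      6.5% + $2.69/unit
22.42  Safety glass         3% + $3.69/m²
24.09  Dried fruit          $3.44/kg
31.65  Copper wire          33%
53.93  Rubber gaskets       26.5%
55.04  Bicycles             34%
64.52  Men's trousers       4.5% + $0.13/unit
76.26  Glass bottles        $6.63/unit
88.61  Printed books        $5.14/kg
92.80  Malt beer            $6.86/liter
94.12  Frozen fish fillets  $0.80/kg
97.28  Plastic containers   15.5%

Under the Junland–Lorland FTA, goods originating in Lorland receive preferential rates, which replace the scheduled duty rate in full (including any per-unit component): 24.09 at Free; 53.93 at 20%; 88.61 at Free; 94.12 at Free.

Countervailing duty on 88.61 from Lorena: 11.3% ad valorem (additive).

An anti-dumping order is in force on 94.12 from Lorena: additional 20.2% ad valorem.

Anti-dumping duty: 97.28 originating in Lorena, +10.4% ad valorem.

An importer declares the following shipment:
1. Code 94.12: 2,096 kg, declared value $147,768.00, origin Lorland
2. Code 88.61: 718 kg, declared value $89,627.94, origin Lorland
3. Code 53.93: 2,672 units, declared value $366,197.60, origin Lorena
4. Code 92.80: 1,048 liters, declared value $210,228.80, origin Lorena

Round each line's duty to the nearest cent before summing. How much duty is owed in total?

Line 1 (94.12, Lorland, 2,096 kg, $147,768.00):
Base rate for 94.12 is $0.80/kg.
Origin Lorland qualifies under the Junland–Lorland agreement and 94.12 is covered: preferential rate Free applies instead.
The additional-duty order on 94.12 targets Lorena, not Lorland; it does not apply.
Duty = $147,768.00 × 0% = $0.00.
Line 2 (88.61, Lorland, 718 kg, $89,627.94):
Base rate for 88.61 is $5.14/kg.
Origin Lorland qualifies under the Junland–Lorland agreement and 88.61 is covered: preferential rate Free applies instead.
The additional-duty order on 88.61 targets Lorena, not Lorland; it does not apply.
Duty = $89,627.94 × 0% = $0.00.
Line 3 (53.93, Lorena, 2,672 units, $366,197.60):
Base rate for 53.93 is 26.5%.
53.93 has an FTA preferential rate, but origin Lorena is not Lorland; base rate stands.
Duty = $366,197.60 × 26.5% = $97,042.36.
Line 4 (92.80, Lorena, 1,048 liters, $210,228.80):
Base rate for 92.80 is $6.86/liter.
Duty = 1,048 × $6.86 = $7,189.28.
Total = $0.00 + $0.00 + $97,042.36 + $7,189.28 = $104,231.64.

$104,231.64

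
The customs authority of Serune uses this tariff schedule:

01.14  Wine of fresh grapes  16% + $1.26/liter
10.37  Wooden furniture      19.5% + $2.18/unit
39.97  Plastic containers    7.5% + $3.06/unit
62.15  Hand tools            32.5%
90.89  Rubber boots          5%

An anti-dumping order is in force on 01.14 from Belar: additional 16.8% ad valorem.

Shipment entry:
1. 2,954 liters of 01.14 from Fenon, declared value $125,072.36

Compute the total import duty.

Line 1 (01.14, Fenon, 2,954 liters, $125,072.36):
Base rate for 01.14 is 16% + $1.26/liter.
The additional-duty order on 01.14 targets Belar, not Fenon; it does not apply.
Duty = $125,072.36 × 16% + 2,954 × $1.26 = $23,733.62.

$23,733.62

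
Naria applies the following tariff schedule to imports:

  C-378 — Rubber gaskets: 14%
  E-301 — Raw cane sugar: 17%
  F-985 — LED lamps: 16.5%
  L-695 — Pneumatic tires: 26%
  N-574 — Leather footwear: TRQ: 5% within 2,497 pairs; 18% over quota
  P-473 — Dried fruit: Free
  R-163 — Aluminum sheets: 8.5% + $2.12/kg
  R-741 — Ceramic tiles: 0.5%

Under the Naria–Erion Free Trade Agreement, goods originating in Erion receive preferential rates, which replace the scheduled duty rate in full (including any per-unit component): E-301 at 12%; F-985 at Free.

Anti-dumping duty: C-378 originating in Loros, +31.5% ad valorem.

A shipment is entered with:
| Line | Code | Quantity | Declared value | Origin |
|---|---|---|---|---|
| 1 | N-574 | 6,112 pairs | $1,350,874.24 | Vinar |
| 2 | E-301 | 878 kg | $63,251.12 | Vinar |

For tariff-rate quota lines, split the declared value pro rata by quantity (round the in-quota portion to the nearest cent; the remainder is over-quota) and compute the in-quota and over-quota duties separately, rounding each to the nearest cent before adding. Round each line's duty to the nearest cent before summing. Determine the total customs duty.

$182,164.75

Line 1 (N-574, Vinar, 6,112 pairs, $1,350,874.24):
Code N-574 is under a tariff-rate quota (threshold 2,497 pairs). In-quota: 2,497 pairs at 5%; over-quota: 3,615 pairs at 18%.
Pro-rata value split: in-quota = $1,350,874.24 × 2,497/6,112 = $551,886.94; over-quota = $1,350,874.24 − $551,886.94 = $798,987.30.
In-quota duty = $551,886.94 × 5% = $27,594.35. Over-quota duty = $798,987.30 × 18% = $143,817.71.
Line duty = $27,594.35 + $143,817.71 = $171,412.06.
Line 2 (E-301, Vinar, 878 kg, $63,251.12):
Base rate for E-301 is 17%.
E-301 has an FTA preferential rate, but origin Vinar is not Erion; base rate stands.
Duty = $63,251.12 × 17% = $10,752.69.
Total = $171,412.06 + $10,752.69 = $182,164.75.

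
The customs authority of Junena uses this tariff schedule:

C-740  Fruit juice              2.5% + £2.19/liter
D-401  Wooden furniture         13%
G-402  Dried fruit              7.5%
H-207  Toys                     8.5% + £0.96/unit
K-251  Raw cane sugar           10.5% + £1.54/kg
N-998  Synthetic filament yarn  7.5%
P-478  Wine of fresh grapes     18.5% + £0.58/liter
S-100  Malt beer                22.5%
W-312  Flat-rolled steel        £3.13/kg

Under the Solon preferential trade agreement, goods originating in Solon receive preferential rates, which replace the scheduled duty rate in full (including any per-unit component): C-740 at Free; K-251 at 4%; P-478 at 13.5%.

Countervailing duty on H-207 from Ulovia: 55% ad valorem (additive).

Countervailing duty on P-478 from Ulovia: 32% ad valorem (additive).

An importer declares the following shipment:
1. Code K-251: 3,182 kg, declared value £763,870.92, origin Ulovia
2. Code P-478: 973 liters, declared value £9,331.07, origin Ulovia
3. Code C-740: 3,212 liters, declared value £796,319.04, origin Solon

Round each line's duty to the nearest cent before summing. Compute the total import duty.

Line 1 (K-251, Ulovia, 3,182 kg, £763,870.92):
Base rate for K-251 is 10.5% + £1.54/kg.
K-251 has an FTA preferential rate, but origin Ulovia is not Solon; base rate stands.
Duty = £763,870.92 × 10.5% + 3,182 × £1.54 = £85,106.73.
Line 2 (P-478, Ulovia, 973 liters, £9,331.07):
Base rate for P-478 is 18.5% + £0.58/liter.
P-478 has an FTA preferential rate, but origin Ulovia is not Solon; base rate stands.
Additional duty on P-478 from Ulovia: +32%. Applied ad valorem rate: 18.5% + 32% = 50.5%.
Duty = £9,331.07 × 50.5% + 973 × £0.58 = £5,276.53.
Line 3 (C-740, Solon, 3,212 liters, £796,319.04):
Base rate for C-740 is 2.5% + £2.19/liter.
Origin Solon qualifies under the Junena–Solon agreement and C-740 is covered: preferential rate Free applies instead.
Duty = £796,319.04 × 0% = £0.00.
Total = £85,106.73 + £5,276.53 + £0.00 = £90,383.26.

£90,383.26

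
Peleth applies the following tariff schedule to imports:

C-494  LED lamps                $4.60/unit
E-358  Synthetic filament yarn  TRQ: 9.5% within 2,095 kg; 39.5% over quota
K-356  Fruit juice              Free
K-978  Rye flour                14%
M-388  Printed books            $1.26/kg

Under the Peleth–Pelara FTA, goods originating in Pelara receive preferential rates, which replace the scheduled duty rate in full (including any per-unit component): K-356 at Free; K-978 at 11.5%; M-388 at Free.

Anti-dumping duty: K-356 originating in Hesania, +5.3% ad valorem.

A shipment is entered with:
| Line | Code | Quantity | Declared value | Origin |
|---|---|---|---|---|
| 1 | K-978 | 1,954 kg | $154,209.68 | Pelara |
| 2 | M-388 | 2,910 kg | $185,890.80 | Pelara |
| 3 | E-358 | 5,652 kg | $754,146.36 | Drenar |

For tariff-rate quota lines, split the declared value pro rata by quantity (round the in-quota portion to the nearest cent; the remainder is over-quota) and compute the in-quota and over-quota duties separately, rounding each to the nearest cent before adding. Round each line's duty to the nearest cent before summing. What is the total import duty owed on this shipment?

Line 1 (K-978, Pelara, 1,954 kg, $154,209.68):
Base rate for K-978 is 14%.
Origin Pelara qualifies under the Peleth–Pelara agreement and K-978 is covered: preferential rate 11.5% applies instead.
Duty = $154,209.68 × 11.5% = $17,734.11.
Line 2 (M-388, Pelara, 2,910 kg, $185,890.80):
Base rate for M-388 is $1.26/kg.
Origin Pelara qualifies under the Peleth–Pelara agreement and M-388 is covered: preferential rate Free applies instead.
Duty = $185,890.80 × 0% = $0.00.
Line 3 (E-358, Drenar, 5,652 kg, $754,146.36):
Code E-358 is under a tariff-rate quota (threshold 2,095 kg). In-quota: 2,095 kg at 9.5%; over-quota: 3,557 kg at 39.5%.
Pro-rata value split: in-quota = $754,146.36 × 2,095/5,652 = $279,535.85; over-quota = $754,146.36 − $279,535.85 = $474,610.51.
In-quota duty = $279,535.85 × 9.5% = $26,555.91. Over-quota duty = $474,610.51 × 39.5% = $187,471.15.
Line duty = $26,555.91 + $187,471.15 = $214,027.06.
Total = $17,734.11 + $0.00 + $214,027.06 = $231,761.17.

$231,761.17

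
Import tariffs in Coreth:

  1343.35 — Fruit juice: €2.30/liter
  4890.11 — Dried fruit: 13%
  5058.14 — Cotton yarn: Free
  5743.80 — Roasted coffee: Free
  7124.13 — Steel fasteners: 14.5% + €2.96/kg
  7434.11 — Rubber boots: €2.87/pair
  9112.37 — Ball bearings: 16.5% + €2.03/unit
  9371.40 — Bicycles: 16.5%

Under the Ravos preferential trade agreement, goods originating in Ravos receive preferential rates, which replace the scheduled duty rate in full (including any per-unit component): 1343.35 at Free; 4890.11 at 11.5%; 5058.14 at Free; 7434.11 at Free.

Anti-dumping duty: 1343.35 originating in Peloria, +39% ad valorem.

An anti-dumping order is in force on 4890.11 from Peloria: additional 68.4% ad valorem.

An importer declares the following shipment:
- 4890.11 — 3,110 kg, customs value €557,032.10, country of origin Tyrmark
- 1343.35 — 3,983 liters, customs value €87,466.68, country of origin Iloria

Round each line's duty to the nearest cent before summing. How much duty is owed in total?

Line 1 (4890.11, Tyrmark, 3,110 kg, €557,032.10):
Base rate for 4890.11 is 13%.
4890.11 has an FTA preferential rate, but origin Tyrmark is not Ravos; base rate stands.
The additional-duty order on 4890.11 targets Peloria, not Tyrmark; it does not apply.
Duty = €557,032.10 × 13% = €72,414.17.
Line 2 (1343.35, Iloria, 3,983 liters, €87,466.68):
Base rate for 1343.35 is €2.30/liter.
1343.35 has an FTA preferential rate, but origin Iloria is not Ravos; base rate stands.
The additional-duty order on 1343.35 targets Peloria, not Iloria; it does not apply.
Duty = 3,983 × €2.30 = €9,160.90.
Total = €72,414.17 + €9,160.90 = €81,575.07.

€81,575.07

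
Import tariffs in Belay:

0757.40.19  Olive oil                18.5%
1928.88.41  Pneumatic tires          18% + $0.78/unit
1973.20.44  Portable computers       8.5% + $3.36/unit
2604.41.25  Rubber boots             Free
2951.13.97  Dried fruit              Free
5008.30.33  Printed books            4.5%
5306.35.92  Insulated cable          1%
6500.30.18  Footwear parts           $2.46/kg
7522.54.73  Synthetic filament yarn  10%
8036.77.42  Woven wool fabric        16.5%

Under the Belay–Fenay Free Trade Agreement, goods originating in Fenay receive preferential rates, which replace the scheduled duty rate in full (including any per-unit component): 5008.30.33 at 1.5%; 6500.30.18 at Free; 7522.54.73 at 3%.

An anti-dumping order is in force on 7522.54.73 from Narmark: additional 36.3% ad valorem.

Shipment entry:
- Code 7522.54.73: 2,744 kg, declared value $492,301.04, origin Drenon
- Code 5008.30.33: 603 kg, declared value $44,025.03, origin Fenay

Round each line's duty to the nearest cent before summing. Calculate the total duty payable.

$49,890.48

Line 1 (7522.54.73, Drenon, 2,744 kg, $492,301.04):
Base rate for 7522.54.73 is 10%.
7522.54.73 has an FTA preferential rate, but origin Drenon is not Fenay; base rate stands.
The additional-duty order on 7522.54.73 targets Narmark, not Drenon; it does not apply.
Duty = $492,301.04 × 10% = $49,230.10.
Line 2 (5008.30.33, Fenay, 603 kg, $44,025.03):
Base rate for 5008.30.33 is 4.5%.
Origin Fenay qualifies under the Belay–Fenay agreement and 5008.30.33 is covered: preferential rate 1.5% applies instead.
Duty = $44,025.03 × 1.5% = $660.38.
Total = $49,230.10 + $660.38 = $49,890.48.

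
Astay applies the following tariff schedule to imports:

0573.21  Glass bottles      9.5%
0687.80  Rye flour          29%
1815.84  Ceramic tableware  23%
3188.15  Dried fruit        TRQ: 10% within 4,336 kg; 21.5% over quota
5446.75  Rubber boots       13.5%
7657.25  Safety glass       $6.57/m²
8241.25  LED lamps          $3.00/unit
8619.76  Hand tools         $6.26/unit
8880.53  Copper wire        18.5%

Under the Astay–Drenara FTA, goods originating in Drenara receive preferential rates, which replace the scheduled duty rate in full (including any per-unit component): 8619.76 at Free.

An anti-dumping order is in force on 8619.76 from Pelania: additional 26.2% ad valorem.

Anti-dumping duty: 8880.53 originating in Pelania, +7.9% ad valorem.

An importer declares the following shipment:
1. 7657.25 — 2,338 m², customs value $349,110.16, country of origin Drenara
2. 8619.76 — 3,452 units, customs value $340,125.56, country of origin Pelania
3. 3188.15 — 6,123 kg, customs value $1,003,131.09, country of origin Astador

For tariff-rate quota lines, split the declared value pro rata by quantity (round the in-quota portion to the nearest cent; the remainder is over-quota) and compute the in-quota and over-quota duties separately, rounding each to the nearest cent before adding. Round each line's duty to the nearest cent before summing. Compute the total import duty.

$260,064.08

Line 1 (7657.25, Drenara, 2,338 m², $349,110.16):
Base rate for 7657.25 is $6.57/m².
Origin Drenara is the FTA partner but 7657.25 is not on the preference list; base rate stands.
Duty = 2,338 × $6.57 = $15,360.66.
Line 2 (8619.76, Pelania, 3,452 units, $340,125.56):
Base rate for 8619.76 is $6.26/unit.
8619.76 has an FTA preferential rate, but origin Pelania is not Drenara; base rate stands.
Additional duty on 8619.76 from Pelania: +26.2% ad valorem. Applied ad valorem rate = 26.2%.
Duty = $340,125.56 × 26.2% + 3,452 × $6.26 = $110,722.42.
Line 3 (3188.15, Astador, 6,123 kg, $1,003,131.09):
Code 3188.15 is under a tariff-rate quota (threshold 4,336 kg). In-quota: 4,336 kg at 10%; over-quota: 1,787 kg at 21.5%.
Pro-rata value split: in-quota = $1,003,131.09 × 4,336/6,123 = $710,366.88; over-quota = $1,003,131.09 − $710,366.88 = $292,764.21.
In-quota duty = $710,366.88 × 10% = $71,036.69. Over-quota duty = $292,764.21 × 21.5% = $62,944.31.
Line duty = $71,036.69 + $62,944.31 = $133,981.00.
Total = $15,360.66 + $110,722.42 + $133,981.00 = $260,064.08.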